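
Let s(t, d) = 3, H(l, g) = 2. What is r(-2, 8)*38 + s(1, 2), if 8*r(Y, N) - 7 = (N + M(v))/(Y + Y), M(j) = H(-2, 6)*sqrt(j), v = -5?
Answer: 107/4 - 19*I*sqrt(5)/8 ≈ 26.75 - 5.3107*I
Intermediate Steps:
M(j) = 2*sqrt(j)
r(Y, N) = 7/8 + (N + 2*I*sqrt(5))/(16*Y) (r(Y, N) = 7/8 + ((N + 2*sqrt(-5))/(Y + Y))/8 = 7/8 + ((N + 2*(I*sqrt(5)))/((2*Y)))/8 = 7/8 + ((N + 2*I*sqrt(5))*(1/(2*Y)))/8 = 7/8 + ((N + 2*I*sqrt(5))/(2*Y))/8 = 7/8 + (N + 2*I*sqrt(5))/(16*Y))
r(-2, 8)*38 + s(1, 2) = ((1/16)*(8 + 14*(-2) + 2*I*sqrt(5))/(-2))*38 + 3 = ((1/16)*(-1/2)*(8 - 28 + 2*I*sqrt(5)))*38 + 3 = ((1/16)*(-1/2)*(-20 + 2*I*sqrt(5)))*38 + 3 = (5/8 - I*sqrt(5)/16)*38 + 3 = (95/4 - 19*I*sqrt(5)/8) + 3 = 107/4 - 19*I*sqrt(5)/8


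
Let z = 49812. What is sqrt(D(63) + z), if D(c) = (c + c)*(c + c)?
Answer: 2*sqrt(16422) ≈ 256.30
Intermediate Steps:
D(c) = 4*c**2 (D(c) = (2*c)*(2*c) = 4*c**2)
sqrt(D(63) + z) = sqrt(4*63**2 + 49812) = sqrt(4*3969 + 49812) = sqrt(15876 + 49812) = sqrt(65688) = 2*sqrt(16422)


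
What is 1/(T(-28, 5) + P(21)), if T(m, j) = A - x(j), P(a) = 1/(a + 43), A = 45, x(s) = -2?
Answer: 64/3009 ≈ 0.021270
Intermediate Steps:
P(a) = 1/(43 + a)
T(m, j) = 47 (T(m, j) = 45 - 1*(-2) = 45 + 2 = 47)
1/(T(-28, 5) + P(21)) = 1/(47 + 1/(43 + 21)) = 1/(47 + 1/64) = 1/(3009/64) = 64/3009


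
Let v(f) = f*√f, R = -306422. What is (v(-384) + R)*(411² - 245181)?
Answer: 23367741720 + 234270720*I*√6 ≈ 2.3368e+10 + 5.7384e+8*I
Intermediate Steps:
v(f) = f^(3/2)
(v(-384) + R)*(411² - 245181) = ((-384)^(3/2) - 306422)*(411² - 245181) = (-3072*I*√6 - 306422)*(168921 - 245181) = (-306422 - 3072*I*√6)*(-76260) = 23367741720 + 234270720*I*√6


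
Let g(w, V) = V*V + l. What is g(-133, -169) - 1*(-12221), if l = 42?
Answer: 40824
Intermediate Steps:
g(w, V) = 42 + V² (g(w, V) = V*V + 42 = V² + 42 = 42 + V²)
g(-133, -169) - 1*(-12221) = (42 + (-169)²) - 1*(-12221) = (42 + 28561) + 12221 = 28603 + 12221 = 40824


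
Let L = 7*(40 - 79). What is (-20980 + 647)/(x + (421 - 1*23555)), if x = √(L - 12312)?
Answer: 470383622/535194541 + 20333*I*√12585/535194541 ≈ 0.8789 + 0.004262*I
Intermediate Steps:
L = -273 (L = 7*(-39) = -273)
x = I*√12585 (x = √(-273 - 12312) = √(-12585) = I*√12585 ≈ 112.18*I)
(-20980 + 647)/(x + (421 - 1*23555)) = (-20980 + 647)/(I*√12585 + (421 - 1*23555)) = -20333/(I*√12585 + (421 - 23555)) = -20333/(I*√12585 - 23134) = -20333/(-23134 + I*√12585)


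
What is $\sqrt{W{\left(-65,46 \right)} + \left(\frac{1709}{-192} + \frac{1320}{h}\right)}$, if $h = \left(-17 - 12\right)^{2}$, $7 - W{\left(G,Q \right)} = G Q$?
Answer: $\frac{7 \sqrt{29555985}}{696} \approx 54.678$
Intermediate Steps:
$W{\left(G,Q \right)} = 7 - G Q$
$h = 841$ ($h = \left(-29\right)^{2} = 841$)
$\sqrt{W{\left(-65,46 \right)} + \left(\frac{1709}{-192} + \frac{1320}{h}\right)} = \sqrt{\left(7 - \left(-65\right) 46\right) + \left(\frac{1709}{-192} + \frac{1320}{841}\right)} = \sqrt{\left(7 + 2990\right) + \left(1709 \left(- \frac{1}{192}\right) + 1320 \cdot \frac{1}{841}\right)} = \sqrt{2997 + \left(- \frac{1709}{192} + \frac{1320}{841}\right)} = \sqrt{2997 - \frac{1183829}{161472}} = \sqrt{\frac{482747755}{161472}} = \frac{7 \sqrt{29555985}}{696}$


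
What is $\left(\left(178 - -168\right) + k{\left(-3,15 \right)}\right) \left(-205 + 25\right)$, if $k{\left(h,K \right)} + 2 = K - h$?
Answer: $-65160$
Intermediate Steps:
$k{\left(h,K \right)} = -2 + K - h$ ($k{\left(h,K \right)} = -2 + \left(K - h\right) = -2 + K - h$)
$\left(\left(178 - -168\right) + k{\left(-3,15 \right)}\right) \left(-205 + 25\right) = \left(\left(178 - -168\right) - -16\right) \left(-205 + 25\right) = \left(\left(178 + 168\right) + \left(-2 + 15 + 3\right)\right) \left(-180\right) = \left(346 + 16\right) \left(-180\right) = 362 \left(-180\right) = -65160$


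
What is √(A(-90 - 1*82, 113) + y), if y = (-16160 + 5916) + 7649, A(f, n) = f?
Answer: I*√2767 ≈ 52.602*I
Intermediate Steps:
y = -2595 (y = -10244 + 7649 = -2595)
√(A(-90 - 1*82, 113) + y) = √((-90 - 1*82) - 2595) = √((-90 - 82) - 2595) = √(-172 - 2595) = √(-2767) = I*√2767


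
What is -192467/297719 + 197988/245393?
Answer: 11714734841/73058158567 ≈ 0.16035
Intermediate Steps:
-192467/297719 + 197988/245393 = 11714734841/73058158567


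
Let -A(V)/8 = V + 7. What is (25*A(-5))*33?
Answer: -13200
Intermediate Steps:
A(V) = -56 - 8*V (A(V) = -8*(V + 7) = -8*(7 + V) = -56 - 8*V)
(25*A(-5))*33 = (25*(-56 - 8*(-5)))*33 = (25*(-56 + 40))*33 = (25*(-16))*33 = -400*33 = -13200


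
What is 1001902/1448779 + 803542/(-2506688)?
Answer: 673650472679/1815818466976 ≈ 0.37099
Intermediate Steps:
1001902/1448779 + 803542/(-2506688) = 1001902*(1/1448779) + 803542*(-1/2506688) = 1001902/1448779 - 401771/1253344 = 673650472679/1815818466976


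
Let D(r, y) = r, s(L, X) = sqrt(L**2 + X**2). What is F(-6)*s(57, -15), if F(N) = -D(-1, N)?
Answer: 3*sqrt(386) ≈ 58.941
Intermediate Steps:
F(N) = 1 (F(N) = -1*(-1) = 1)
F(-6)*s(57, -15) = 1*sqrt(57**2 + (-15)**2) = 1*sqrt(3249 + 225) = 1*sqrt(3474) = 1*(3*sqrt(386)) = 3*sqrt(386)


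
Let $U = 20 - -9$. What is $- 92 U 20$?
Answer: $-53360$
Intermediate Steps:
$U = 29$ ($U = 20 + 9 = 29$)
$- 92 U 20 = \left(-92\right) 29 \cdot 20 = \left(-2668\right) 20 = -53360$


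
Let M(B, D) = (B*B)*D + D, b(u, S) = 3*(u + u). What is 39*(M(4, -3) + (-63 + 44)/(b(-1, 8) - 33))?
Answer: -1970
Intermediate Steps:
b(u, S) = 6*u (b(u, S) = 3*(2*u) = 6*u)
M(B, D) = D + D*B² (M(B, D) = B²*D + D = D*B² + D = D + D*B²)
39*(M(4, -3) + (-63 + 44)/(b(-1, 8) - 33)) = 39*(-3*(1 + 4²) + (-63 + 44)/(6*(-1) - 33)) = 39*(-3*(1 + 16) - 19/(-6 - 33)) = 39*(-3*17 - 19/(-39)) = 39*(-51 - 19*(-1/39)) = 39*(-51 + 19/39) = 39*(-1970/39) = -1970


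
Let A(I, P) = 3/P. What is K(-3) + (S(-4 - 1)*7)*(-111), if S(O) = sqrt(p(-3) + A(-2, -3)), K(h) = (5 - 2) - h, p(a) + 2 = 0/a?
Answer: 6 - 777*I*sqrt(3) ≈ 6.0 - 1345.8*I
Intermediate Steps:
p(a) = -2 (p(a) = -2 + 0/a = -2 + 0 = -2)
K(h) = 3 - h
S(O) = I*sqrt(3) (S(O) = sqrt(-2 + 3/(-3)) = sqrt(-2 + 3*(-1/3)) = sqrt(-2 - 1) = sqrt(-3) = I*sqrt(3))
K(-3) + (S(-4 - 1)*7)*(-111) = (3 - 1*(-3)) + ((I*sqrt(3))*7)*(-111) = (3 + 3) + (7*I*sqrt(3))*(-111) = 6 - 777*I*sqrt(3)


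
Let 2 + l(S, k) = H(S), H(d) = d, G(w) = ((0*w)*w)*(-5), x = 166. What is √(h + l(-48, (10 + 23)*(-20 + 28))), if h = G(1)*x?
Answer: 5*I*√2 ≈ 7.0711*I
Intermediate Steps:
G(w) = 0 (G(w) = (0*w)*(-5) = 0*(-5) = 0)
l(S, k) = -2 + S
h = 0 (h = 0*166 = 0)
√(h + l(-48, (10 + 23)*(-20 + 28))) = √(0 + (-2 - 48)) = √(0 - 50) = √(-50) = 5*I*√2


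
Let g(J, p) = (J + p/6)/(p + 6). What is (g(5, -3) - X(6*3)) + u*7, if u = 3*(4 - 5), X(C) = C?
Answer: -75/2 ≈ -37.500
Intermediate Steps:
g(J, p) = (J + p/6)/(6 + p) (g(J, p) = (J + p*(⅙))/(6 + p) = (J + p/6)/(6 + p))
u = -3 (u = 3*(-1) = -3)
(g(5, -3) - X(6*3)) + u*7 = ((5 + (⅙)*(-3))/(6 - 3) - 6*3) - 3*7 = ((5 - ½)/3 - 1*18) - 21 = ((⅓)*(9/2) - 18) - 21 = (3/2 - 18) - 21 = -33/2 - 21 = -75/2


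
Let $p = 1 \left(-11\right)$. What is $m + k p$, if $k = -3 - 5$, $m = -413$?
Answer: $-325$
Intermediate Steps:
$p = -11$
$k = -8$ ($k = -3 - 5 = -8$)
$m + k p = -413 - -88 = -413 + 88 = -325$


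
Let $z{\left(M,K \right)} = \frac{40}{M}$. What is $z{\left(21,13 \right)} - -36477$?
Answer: $\frac{766057}{21} \approx 36479.0$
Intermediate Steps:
$z{\left(21,13 \right)} - -36477 = \frac{40}{21} - -36477 = 40 \cdot \frac{1}{21} + 36477 = \frac{40}{21} + 36477 = \frac{766057}{21}$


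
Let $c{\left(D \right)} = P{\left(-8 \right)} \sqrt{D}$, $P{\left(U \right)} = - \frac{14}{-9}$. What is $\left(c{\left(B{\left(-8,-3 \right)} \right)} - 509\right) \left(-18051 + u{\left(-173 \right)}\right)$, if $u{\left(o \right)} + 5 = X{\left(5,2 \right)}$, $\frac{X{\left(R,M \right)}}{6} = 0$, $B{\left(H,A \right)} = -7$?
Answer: $9190504 - \frac{252784 i \sqrt{7}}{9} \approx 9.1905 \cdot 10^{6} - 74312.0 i$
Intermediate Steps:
$P{\left(U \right)} = \frac{14}{9}$ ($P{\left(U \right)} = \left(-14\right) \left(- \frac{1}{9}\right) = \frac{14}{9}$)
$X{\left(R,M \right)} = 0$ ($X{\left(R,M \right)} = 6 \cdot 0 = 0$)
$u{\left(o \right)} = -5$ ($u{\left(o \right)} = -5 + 0 = -5$)
$c{\left(D \right)} = \frac{14 \sqrt{D}}{9}$
$\left(c{\left(B{\left(-8,-3 \right)} \right)} - 509\right) \left(-18051 + u{\left(-173 \right)}\right) = \left(\frac{14 \sqrt{-7}}{9} - 509\right) \left(-18051 - 5\right) = \left(\frac{14 i \sqrt{7}}{9} - 509\right) \left(-18056\right) = \left(-509 + \frac{14 i \sqrt{7}}{9}\right) \left(-18056\right) = 9190504 - \frac{252784 i \sqrt{7}}{9}$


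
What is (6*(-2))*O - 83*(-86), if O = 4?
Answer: 7090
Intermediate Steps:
(6*(-2))*O - 83*(-86) = (6*(-2))*4 - 83*(-86) = -12*4 + 7138 = -48 + 7138 = 7090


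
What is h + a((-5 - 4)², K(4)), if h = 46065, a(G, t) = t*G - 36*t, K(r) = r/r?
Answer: 46110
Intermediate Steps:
K(r) = 1
a(G, t) = -36*t + G*t (a(G, t) = G*t - 36*t = -36*t + G*t)
h + a((-5 - 4)², K(4)) = 46065 + 1*(-36 + (-5 - 4)²) = 46065 + 1*(-36 + (-9)²) = 46065 + 1*(-36 + 81) = 46065 + 1*45 = 46065 + 45 = 46110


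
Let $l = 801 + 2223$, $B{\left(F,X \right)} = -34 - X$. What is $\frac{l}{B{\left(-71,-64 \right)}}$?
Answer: $\frac{504}{5} \approx 100.8$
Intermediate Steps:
$l = 3024$
$\frac{l}{B{\left(-71,-64 \right)}} = \frac{3024}{-34 - -64} = \frac{3024}{-34 + 64} = \frac{3024}{30} = 3024 \cdot \frac{1}{30} = \frac{504}{5}$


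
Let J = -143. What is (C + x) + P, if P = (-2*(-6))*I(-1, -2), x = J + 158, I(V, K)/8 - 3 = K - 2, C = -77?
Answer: -158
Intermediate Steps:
I(V, K) = 8 + 8*K (I(V, K) = 24 + 8*(K - 2) = 24 + 8*(-2 + K) = 24 + (-16 + 8*K) = 8 + 8*K)
x = 15 (x = -143 + 158 = 15)
P = -96 (P = (-2*(-6))*(8 + 8*(-2)) = 12*(8 - 16) = 12*(-8) = -96)
(C + x) + P = (-77 + 15) - 96 = -62 - 96 = -158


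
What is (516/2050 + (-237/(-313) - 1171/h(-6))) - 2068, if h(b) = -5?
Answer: -588005206/320825 ≈ -1832.8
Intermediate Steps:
(516/2050 + (-237/(-313) - 1171/h(-6))) - 2068 = (516/2050 + (-237/(-313) - 1171/(-5))) - 2068 = (516*(1/2050) + (-237*(-1/313) - 1171*(-1/5))) - 2068 = (258/1025 + (237/313 + 1171/5)) - 2068 = (258/1025 + 367708/1565) - 2068 = 75460894/320825 - 2068 = -588005206/320825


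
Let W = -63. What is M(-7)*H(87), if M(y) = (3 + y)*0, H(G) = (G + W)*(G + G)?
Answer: 0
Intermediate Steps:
H(G) = 2*G*(-63 + G) (H(G) = (G - 63)*(G + G) = (-63 + G)*(2*G) = 2*G*(-63 + G))
M(y) = 0
M(-7)*H(87) = 0*(2*87*(-63 + 87)) = 0*(2*87*24) = 0*4176 = 0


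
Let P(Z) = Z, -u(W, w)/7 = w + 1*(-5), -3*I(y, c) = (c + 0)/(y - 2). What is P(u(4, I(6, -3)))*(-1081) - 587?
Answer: -146121/4 ≈ -36530.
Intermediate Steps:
I(y, c) = -c/(3*(-2 + y)) (I(y, c) = -(c + 0)/(3*(y - 2)) = -c/(3*(-2 + y)))
u(W, w) = 35 - 7*w (u(W, w) = -7*(w + 1*(-5)) = -7*(w - 5) = -7*(-5 + w) = 35 - 7*w)
P(u(4, I(6, -3)))*(-1081) - 587 = (35 - (-7)*(-3)/(-6 + 3*6))*(-1081) - 587 = (35 - (-7)*(-3)/(-6 + 18))*(-1081) - 587 = (35 - (-7)*(-3)/12)*(-1081) - 587 = (35 - 7*¼)*(-1081) - 587 = (35 - 7/4)*(-1081) - 587 = (133/4)*(-1081) - 587 = -143773/4 - 587 = -146121/4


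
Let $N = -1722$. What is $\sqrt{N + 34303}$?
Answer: $\sqrt{32581} \approx 180.5$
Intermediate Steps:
$\sqrt{N + 34303} = \sqrt{-1722 + 34303} = \sqrt{32581}$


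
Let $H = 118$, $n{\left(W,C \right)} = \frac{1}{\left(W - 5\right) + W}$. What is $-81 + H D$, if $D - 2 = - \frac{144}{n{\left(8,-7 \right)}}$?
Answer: $-186757$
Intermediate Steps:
$n{\left(W,C \right)} = \frac{1}{-5 + 2 W}$ ($n{\left(W,C \right)} = \frac{1}{\left(-5 + W\right) + W} = \frac{1}{-5 + 2 W}$)
$D = -1582$ ($D = 2 - \frac{144}{\frac{1}{-5 + 2 \cdot 8}} = 2 - \frac{144}{\frac{1}{-5 + 16}} = 2 - \frac{144}{\frac{1}{11}} = 2 - 144 \frac{1}{\frac{1}{11}} = 2 - 1584 = -1582$)
$-81 + H D = -81 + 118 \left(-1582\right) = -81 - 186676 = -186757$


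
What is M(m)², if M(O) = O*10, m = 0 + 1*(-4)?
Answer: 1600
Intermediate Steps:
m = -4 (m = 0 - 4 = -4)
M(O) = 10*O
M(m)² = (10*(-4))² = (-40)² = 1600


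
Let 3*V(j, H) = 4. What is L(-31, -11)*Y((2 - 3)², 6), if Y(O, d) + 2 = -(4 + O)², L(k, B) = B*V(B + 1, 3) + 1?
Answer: 369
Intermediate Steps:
V(j, H) = 4/3 (V(j, H) = (⅓)*4 = 4/3)
L(k, B) = 1 + 4*B/3 (L(k, B) = B*(4/3) + 1 = 4*B/3 + 1 = 1 + 4*B/3)
Y(O, d) = -2 - (4 + O)²
L(-31, -11)*Y((2 - 3)², 6) = (1 + (4/3)*(-11))*(-2 - (4 + (2 - 3)²)²) = (1 - 44/3)*(-2 - (4 + (-1)²)²) = -41*(-2 - (4 + 1)²)/3 = -41*(-2 - 1*5²)/3 = -41*(-2 - 1*25)/3 = -41*(-2 - 25)/3 = -41/3*(-27) = 369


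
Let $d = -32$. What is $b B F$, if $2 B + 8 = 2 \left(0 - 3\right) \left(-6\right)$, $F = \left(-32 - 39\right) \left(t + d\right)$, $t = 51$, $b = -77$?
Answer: $1454222$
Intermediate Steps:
$F = -1349$ ($F = \left(-32 - 39\right) \left(51 - 32\right) = \left(-71\right) 19 = -1349$)
$B = 14$ ($B = -4 + \frac{2 \left(0 - 3\right) \left(-6\right)}{2} = -4 + \frac{2 \left(-3\right) \left(-6\right)}{2} = -4 + \frac{\left(-6\right) \left(-6\right)}{2} = -4 + \frac{1}{2} \cdot 36 = -4 + 18 = 14$)
$b B F = \left(-77\right) 14 \left(-1349\right) = \left(-1078\right) \left(-1349\right) = 1454222$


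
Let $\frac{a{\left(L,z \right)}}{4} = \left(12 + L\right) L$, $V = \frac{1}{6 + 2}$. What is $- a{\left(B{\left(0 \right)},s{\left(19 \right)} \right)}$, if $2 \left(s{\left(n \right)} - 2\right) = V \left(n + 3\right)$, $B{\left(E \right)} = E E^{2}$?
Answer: $0$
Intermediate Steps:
$V = \frac{1}{8} \approx 0.125$
$B{\left(E \right)} = E^{3}$
$s{\left(n \right)} = \frac{35}{16} + \frac{n}{16}$ ($s{\left(n \right)} = 2 + \frac{\frac{1}{8} \left(n + 3\right)}{2} = 2 + \frac{\frac{1}{8} \left(3 + n\right)}{2} = 2 + \frac{\frac{3}{8} + \frac{n}{8}}{2} = 2 + \left(\frac{3}{16} + \frac{n}{16}\right) = \frac{35}{16} + \frac{n}{16}$)
$a{\left(L,z \right)} = 4 L \left(12 + L\right)$ ($a{\left(L,z \right)} = 4 \left(12 + L\right) L = 4 L \left(12 + L\right)$)
$- a{\left(B{\left(0 \right)},s{\left(19 \right)} \right)} = - 4 \cdot 0^{3} \left(12 + 0^{3}\right) = - 4 \cdot 0 \left(12 + 0\right) = - 4 \cdot 0 \cdot 12 = \left(-1\right) 0 = 0$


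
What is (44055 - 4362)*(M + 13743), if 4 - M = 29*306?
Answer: 193423989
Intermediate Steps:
M = -8870 (M = 4 - 29*306 = 4 - 1*8874 = 4 - 8874 = -8870)
(44055 - 4362)*(M + 13743) = (44055 - 4362)*(-8870 + 13743) = 39693*4873 = 193423989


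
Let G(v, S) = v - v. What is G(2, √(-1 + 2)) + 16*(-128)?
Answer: -2048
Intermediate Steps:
G(v, S) = 0
G(2, √(-1 + 2)) + 16*(-128) = 0 + 16*(-128) = 0 - 2048 = -2048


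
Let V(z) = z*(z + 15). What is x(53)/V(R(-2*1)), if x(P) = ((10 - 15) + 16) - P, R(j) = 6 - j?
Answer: -21/92 ≈ -0.22826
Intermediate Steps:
V(z) = z*(15 + z)
x(P) = 11 - P (x(P) = (-5 + 16) - P = 11 - P)
x(53)/V(R(-2*1)) = (11 - 1*53)/(((6 - (-2))*(15 + (6 - (-2))))) = (11 - 53)/(((6 - 1*(-2))*(15 + (6 - 1*(-2))))) = -42*1/((6 + 2)*(15 + (6 + 2))) = -42*1/(8*(15 + 8)) = -42/(8*23) = -42/184 = -42*1/184 = -21/92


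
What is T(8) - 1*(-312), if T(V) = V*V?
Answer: 376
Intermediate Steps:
T(V) = V²
T(8) - 1*(-312) = 8² - 1*(-312) = 64 + 312 = 376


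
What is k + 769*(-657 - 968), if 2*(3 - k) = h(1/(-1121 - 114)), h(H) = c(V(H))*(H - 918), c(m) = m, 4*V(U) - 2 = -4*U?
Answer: -7622416434553/6100900 ≈ -1.2494e+6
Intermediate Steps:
V(U) = 1/2 - U (V(U) = 1/2 + (-4*U)/4 = 1/2 - U)
h(H) = (1/2 - H)*(-918 + H) (h(H) = (1/2 - H)*(H - 918) = (1/2 - H)*(-918 + H))
k = 1420727947/6100900 (k = 3 - (-459 - (1/(-1121 - 114))**2 + 1837/(2*(-1121 - 114)))/2 = 3 - (-459 - (1/(-1235))**2 + (1837/2)/(-1235))/2 = 3 - (-459 - (-1/1235)**2 + (1837/2)*(-1/1235))/2 = 3 - (-459 - 1*1/1525225 - 1837/2470)/2 = 3 - (-459 - 1/1525225 - 1837/2470)/2 = 3 - 1/2*(-1402425247/3050450) = 3 + 1402425247/6100900 = 1420727947/6100900 ≈ 232.87)
k + 769*(-657 - 968) = 1420727947/6100900 + 769*(-657 - 968) = 1420727947/6100900 + 769*(-1625) = 1420727947/6100900 - 1249625 = -7622416434553/6100900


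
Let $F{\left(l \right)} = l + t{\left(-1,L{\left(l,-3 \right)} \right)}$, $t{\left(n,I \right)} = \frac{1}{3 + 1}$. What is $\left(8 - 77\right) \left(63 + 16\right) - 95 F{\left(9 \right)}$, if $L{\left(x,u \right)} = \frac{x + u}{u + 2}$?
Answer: $- \frac{25319}{4} \approx -6329.8$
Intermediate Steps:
$L{\left(x,u \right)} = \frac{u + x}{2 + u}$
$t{\left(n,I \right)} = \frac{1}{4}$
$F{\left(l \right)} = \frac{1}{4} + l$ ($F{\left(l \right)} = l + \frac{1}{4} = \frac{1}{4} + l$)
$\left(8 - 77\right) \left(63 + 16\right) - 95 F{\left(9 \right)} = \left(8 - 77\right) \left(63 + 16\right) - 95 \left(\frac{1}{4} + 9\right) = \left(-69\right) 79 - \frac{3515}{4} = -5451 - \frac{3515}{4} = - \frac{25319}{4}$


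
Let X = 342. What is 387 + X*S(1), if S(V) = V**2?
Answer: 729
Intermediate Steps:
387 + X*S(1) = 387 + 342*1**2 = 387 + 342*1 = 387 + 342 = 729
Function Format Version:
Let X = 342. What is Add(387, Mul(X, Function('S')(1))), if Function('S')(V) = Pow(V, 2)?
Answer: 729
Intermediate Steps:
Add(387, Mul(X, Function('S')(1))) = Add(387, Mul(342, Pow(1, 2))) = Add(387, Mul(342, 1)) = Add(387, 342) = 729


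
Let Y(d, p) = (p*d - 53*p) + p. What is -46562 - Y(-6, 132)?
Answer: -38906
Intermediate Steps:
Y(d, p) = -52*p + d*p (Y(d, p) = (d*p - 53*p) + p = (-53*p + d*p) + p = -52*p + d*p)
-46562 - Y(-6, 132) = -46562 - 132*(-52 - 6) = -46562 - 132*(-58) = -46562 - 1*(-7656) = -46562 + 7656 = -38906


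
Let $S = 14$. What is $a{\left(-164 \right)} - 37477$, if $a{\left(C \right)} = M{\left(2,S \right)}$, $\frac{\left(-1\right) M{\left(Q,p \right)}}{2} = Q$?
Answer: $-37481$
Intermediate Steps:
$M{\left(Q,p \right)} = - 2 Q$
$a{\left(C \right)} = -4$ ($a{\left(C \right)} = \left(-2\right) 2 = -4$)
$a{\left(-164 \right)} - 37477 = -4 - 37477 = -37481$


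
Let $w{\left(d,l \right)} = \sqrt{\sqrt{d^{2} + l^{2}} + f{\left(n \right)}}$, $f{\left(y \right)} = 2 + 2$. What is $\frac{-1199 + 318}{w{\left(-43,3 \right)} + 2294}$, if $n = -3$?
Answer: $- \frac{881}{2294 + \sqrt{4 + \sqrt{1858}}} \approx -0.3829$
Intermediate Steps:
$f{\left(y \right)} = 4$
$w{\left(d,l \right)} = \sqrt{4 + \sqrt{d^{2} + l^{2}}}$ ($w{\left(d,l \right)} = \sqrt{\sqrt{d^{2} + l^{2}} + 4} = \sqrt{4 + \sqrt{d^{2} + l^{2}}}$)
$\frac{-1199 + 318}{w{\left(-43,3 \right)} + 2294} = \frac{-1199 + 318}{\sqrt{4 + \sqrt{\left(-43\right)^{2} + 3^{2}}} + 2294} = - \frac{881}{\sqrt{4 + \sqrt{1849 + 9}} + 2294} = - \frac{881}{\sqrt{4 + \sqrt{1858}} + 2294} = - \frac{881}{2294 + \sqrt{4 + \sqrt{1858}}}$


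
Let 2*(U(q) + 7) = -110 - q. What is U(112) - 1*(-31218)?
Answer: 31100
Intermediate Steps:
U(q) = -62 - q/2 (U(q) = -7 + (-110 - q)/2 = -7 + (-55 - q/2) = -62 - q/2)
U(112) - 1*(-31218) = (-62 - 1/2*112) - 1*(-31218) = (-62 - 56) + 31218 = -118 + 31218 = 31100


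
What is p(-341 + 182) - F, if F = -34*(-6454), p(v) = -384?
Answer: -219820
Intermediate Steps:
F = 219436
p(-341 + 182) - F = -384 - 1*219436 = -384 - 219436 = -219820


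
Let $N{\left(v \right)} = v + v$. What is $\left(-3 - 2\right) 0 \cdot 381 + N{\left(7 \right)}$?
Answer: $14$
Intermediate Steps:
$N{\left(v \right)} = 2 v$
$\left(-3 - 2\right) 0 \cdot 381 + N{\left(7 \right)} = \left(-3 - 2\right) 0 \cdot 381 + 2 \cdot 7 = \left(-5\right) 0 \cdot 381 + 14 = 0 \cdot 381 + 14 = 0 + 14 = 14$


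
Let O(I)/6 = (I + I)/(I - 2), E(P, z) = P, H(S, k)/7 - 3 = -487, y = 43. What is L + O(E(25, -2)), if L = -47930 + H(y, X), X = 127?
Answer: -1180014/23 ≈ -51305.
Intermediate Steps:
H(S, k) = -3388 (H(S, k) = 21 + 7*(-487) = 21 - 3409 = -3388)
L = -51318 (L = -47930 - 3388 = -51318)
O(I) = 12*I/(-2 + I) (O(I) = 6*((I + I)/(I - 2)) = 6*((2*I)/(-2 + I)) = 6*(2*I/(-2 + I)) = 12*I/(-2 + I))
L + O(E(25, -2)) = -51318 + 12*25/(-2 + 25) = -51318 + 12*25/23 = -51318 + 12*25*(1/23) = -51318 + 300/23 = -1180014/23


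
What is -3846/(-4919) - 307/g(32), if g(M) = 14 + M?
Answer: -1333217/226274 ≈ -5.8920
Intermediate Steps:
-3846/(-4919) - 307/g(32) = -3846/(-4919) - 307/(14 + 32) = -3846*(-1/4919) - 307/46 = 3846/4919 - 307*1/46 = 3846/4919 - 307/46 = -1333217/226274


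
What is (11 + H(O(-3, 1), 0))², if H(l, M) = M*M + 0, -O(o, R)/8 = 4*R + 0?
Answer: 121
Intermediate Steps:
O(o, R) = -32*R (O(o, R) = -8*(4*R + 0) = -32*R)
H(l, M) = M² (H(l, M) = M² + 0 = M²)
(11 + H(O(-3, 1), 0))² = (11 + 0²)² = (11 + 0)² = 11² = 121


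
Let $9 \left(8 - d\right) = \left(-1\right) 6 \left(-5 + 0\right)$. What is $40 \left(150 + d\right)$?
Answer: $\frac{18560}{3} \approx 6186.7$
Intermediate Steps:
$d = \frac{14}{3}$ ($d = 8 - \frac{\left(-1\right) 6 \left(-5 + 0\right)}{9} = 8 - \frac{\left(-6\right) \left(-5\right)}{9} = 8 - \frac{10}{3} = \frac{14}{3} \approx 4.6667$)
$40 \left(150 + d\right) = 40 \left(150 + \frac{14}{3}\right) = 40 \cdot \frac{464}{3} = \frac{18560}{3}$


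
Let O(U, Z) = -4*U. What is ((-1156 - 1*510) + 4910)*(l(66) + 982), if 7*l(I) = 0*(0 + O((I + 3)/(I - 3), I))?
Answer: 3185608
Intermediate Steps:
l(I) = 0 (l(I) = (0*(0 - 4*(I + 3)/(I - 3)))/7 = (0*(0 - 4*(3 + I)/(-3 + I)))/7 = (0*(-4*(3 + I)/(-3 + I)))/7 = (1/7)*0 = 0)
((-1156 - 1*510) + 4910)*(l(66) + 982) = ((-1156 - 1*510) + 4910)*(0 + 982) = ((-1156 - 510) + 4910)*982 = (-1666 + 4910)*982 = 3244*982 = 3185608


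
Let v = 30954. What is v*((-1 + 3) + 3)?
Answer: 154770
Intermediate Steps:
v*((-1 + 3) + 3) = 30954*((-1 + 3) + 3) = 30954*(2 + 3) = 30954*5 = 154770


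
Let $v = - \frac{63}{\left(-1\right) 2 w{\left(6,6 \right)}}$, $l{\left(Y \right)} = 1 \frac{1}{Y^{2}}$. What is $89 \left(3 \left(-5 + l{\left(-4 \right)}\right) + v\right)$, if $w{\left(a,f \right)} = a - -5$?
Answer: $- \frac{187167}{176} \approx -1063.4$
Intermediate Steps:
$w{\left(a,f \right)} = 5 + a$ ($w{\left(a,f \right)} = a + 5 = 5 + a$)
$l{\left(Y \right)} = \frac{1}{Y^{2}}$ ($l{\left(Y \right)} = 1 \frac{1}{Y^{2}} = \frac{1}{Y^{2}}$)
$v = \frac{63}{22}$ ($v = - \frac{63}{\left(-1\right) 2 \left(5 + 6\right)} = - \frac{63}{\left(-2\right) 11} = - \frac{63}{-22} = \left(-63\right) \left(- \frac{1}{22}\right) = \frac{63}{22} \approx 2.8636$)
$89 \left(3 \left(-5 + l{\left(-4 \right)}\right) + v\right) = 89 \left(3 \left(-5 + \frac{1}{16}\right) + \frac{63}{22}\right) = 89 \left(3 \left(- \frac{79}{16}\right) + \frac{63}{22}\right) = 89 \left(- \frac{237}{16} + \frac{63}{22}\right) = 89 \left(- \frac{2103}{176}\right) = - \frac{187167}{176}$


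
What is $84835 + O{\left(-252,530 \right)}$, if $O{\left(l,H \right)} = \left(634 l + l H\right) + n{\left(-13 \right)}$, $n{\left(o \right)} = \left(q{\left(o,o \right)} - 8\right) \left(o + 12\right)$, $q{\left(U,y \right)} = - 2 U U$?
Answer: $-208147$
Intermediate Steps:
$q{\left(U,y \right)} = - 2 U^{2}$
$n{\left(o \right)} = \left(-8 - 2 o^{2}\right) \left(12 + o\right)$ ($n{\left(o \right)} = \left(- 2 o^{2} - 8\right) \left(o + 12\right) = \left(-8 - 2 o^{2}\right) \left(12 + o\right)$)
$O{\left(l,H \right)} = 346 + 634 l + H l$ ($O{\left(l,H \right)} = \left(634 l + l H\right) - \left(-8 - 4394 + 4056\right) = \left(634 l + H l\right) - -346 = \left(634 l + H l\right) + \left(-96 - 4056 + 104 + 4394\right) = \left(634 l + H l\right) + 346 = 346 + 634 l + H l$)
$84835 + O{\left(-252,530 \right)} = 84835 + \left(346 + 634 \left(-252\right) + 530 \left(-252\right)\right) = 84835 - 292982 = -208147$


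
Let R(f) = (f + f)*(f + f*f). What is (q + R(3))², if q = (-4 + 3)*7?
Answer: 4225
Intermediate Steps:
q = -7 (q = -1*7 = -7)
R(f) = 2*f*(f + f²) (R(f) = (2*f)*(f + f²) = 2*f*(f + f²))
(q + R(3))² = (-7 + 2*3²*(1 + 3))² = (-7 + 2*9*4)² = (-7 + 72)² = 65² = 4225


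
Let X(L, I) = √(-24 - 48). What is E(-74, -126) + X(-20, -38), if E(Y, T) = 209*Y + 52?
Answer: -15414 + 6*I*√2 ≈ -15414.0 + 8.4853*I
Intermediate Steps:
E(Y, T) = 52 + 209*Y
X(L, I) = 6*I*√2 (X(L, I) = √(-72) = 6*I*√2)
E(-74, -126) + X(-20, -38) = (52 + 209*(-74)) + 6*I*√2 = (52 - 15466) + 6*I*√2 = -15414 + 6*I*√2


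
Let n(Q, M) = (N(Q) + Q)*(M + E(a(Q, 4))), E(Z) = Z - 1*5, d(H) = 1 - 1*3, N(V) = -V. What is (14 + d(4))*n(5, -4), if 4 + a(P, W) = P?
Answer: 0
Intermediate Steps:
d(H) = -2 (d(H) = 1 - 3 = -2)
a(P, W) = -4 + P
E(Z) = -5 + Z (E(Z) = Z - 5 = -5 + Z)
n(Q, M) = 0 (n(Q, M) = (-Q + Q)*(M + (-5 + (-4 + Q))) = 0*(M + (-9 + Q)) = 0*(-9 + M + Q) = 0)
(14 + d(4))*n(5, -4) = (14 - 2)*0 = 12*0 = 0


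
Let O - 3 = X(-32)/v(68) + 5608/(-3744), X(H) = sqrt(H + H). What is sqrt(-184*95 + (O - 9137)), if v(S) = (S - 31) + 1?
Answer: sqrt(-58456256729 + 462384*I)/1482 ≈ 0.00064522 + 163.14*I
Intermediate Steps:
X(H) = sqrt(2)*sqrt(H) (X(H) = sqrt(2*H) = sqrt(2)*sqrt(H))
v(S) = -30 + S (v(S) = (-31 + S) + 1 = -30 + S)
O = 703/468 + 4*I/19 (O = 3 + ((sqrt(2)*sqrt(-32))/(-30 + 68) + 5608/(-3744)) = 3 + ((sqrt(2)*(4*I*sqrt(2)))/38 + 5608*(-1/3744)) = 3 + ((8*I)*(1/38) - 701/468) = 3 + (4*I/19 - 701/468) = 3 + (-701/468 + 4*I/19) = 703/468 + 4*I/19 ≈ 1.5021 + 0.21053*I)
sqrt(-184*95 + (O - 9137)) = sqrt(-184*95 + ((703/468 + 4*I/19) - 9137)) = sqrt(-17480 + (-4275413/468 + 4*I/19)) = sqrt(-12456053/468 + 4*I/19)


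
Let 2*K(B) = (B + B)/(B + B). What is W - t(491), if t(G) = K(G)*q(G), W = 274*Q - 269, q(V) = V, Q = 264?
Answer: 143643/2 ≈ 71822.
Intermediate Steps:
K(B) = 1/2 (K(B) = ((B + B)/(B + B))/2 = ((2*B)/((2*B)))/2 = ((2*B)*(1/(2*B)))/2 = (1/2)*1 = 1/2)
W = 72067 (W = 274*264 - 269 = 72336 - 269 = 72067)
t(G) = G/2
W - t(491) = 72067 - 491/2 = 143643/2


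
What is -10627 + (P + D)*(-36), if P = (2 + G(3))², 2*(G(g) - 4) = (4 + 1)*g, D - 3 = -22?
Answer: -16504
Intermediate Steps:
D = -19 (D = 3 - 22 = -19)
G(g) = 4 + 5*g/2 (G(g) = 4 + ((4 + 1)*g)/2 = 4 + (5*g)/2 = 4 + 5*g/2)
P = 729/4 (P = (2 + (4 + (5/2)*3))² = (2 + (4 + 15/2))² = (2 + 23/2)² = (27/2)² = 729/4 ≈ 182.25)
-10627 + (P + D)*(-36) = -10627 + (729/4 - 19)*(-36) = -10627 + (653/4)*(-36) = -10627 - 5877 = -16504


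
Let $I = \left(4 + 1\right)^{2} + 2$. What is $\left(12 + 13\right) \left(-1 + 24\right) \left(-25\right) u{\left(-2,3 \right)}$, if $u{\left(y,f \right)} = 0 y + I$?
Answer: $-388125$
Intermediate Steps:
$I = 27$ ($I = 5^{2} + 2 = 25 + 2 = 27$)
$u{\left(y,f \right)} = 27$ ($u{\left(y,f \right)} = 0 y + 27 = 0 + 27 = 27$)
$\left(12 + 13\right) \left(-1 + 24\right) \left(-25\right) u{\left(-2,3 \right)} = \left(12 + 13\right) \left(-1 + 24\right) \left(-25\right) 27 = 25 \cdot 23 \left(-25\right) 27 = 575 \left(-25\right) 27 = \left(-14375\right) 27 = -388125$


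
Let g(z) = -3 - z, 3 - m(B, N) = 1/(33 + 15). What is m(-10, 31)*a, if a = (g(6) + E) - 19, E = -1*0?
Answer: -1001/12 ≈ -83.417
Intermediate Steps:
E = 0
m(B, N) = 143/48 (m(B, N) = 3 - 1/(33 + 15) = 3 - 1/48 = 143/48)
a = -28 (a = ((-3 - 1*6) + 0) - 19 = ((-3 - 6) + 0) - 19 = (-9 + 0) - 19 = -9 - 19 = -28)
m(-10, 31)*a = (143/48)*(-28) = -1001/12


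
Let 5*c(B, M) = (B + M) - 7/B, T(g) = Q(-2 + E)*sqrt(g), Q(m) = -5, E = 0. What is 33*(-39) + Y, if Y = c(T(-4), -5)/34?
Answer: -43759/34 - 107*I/1700 ≈ -1287.0 - 0.062941*I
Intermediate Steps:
T(g) = -5*sqrt(g)
c(B, M) = -7/(5*B) + B/5 + M/5 (c(B, M) = ((B + M) - 7/B)/5 = (B + M - 7/B)/5 = -7/(5*B) + B/5 + M/5)
Y = I*(-7 - 10*I*(-5 - 10*I))/1700 (Y = ((-7 + (-10*I)*(-10*I - 5))/(5*((-10*I))))/34 = ((-7 + (-10*I)*(-10*I - 5))/(5*((-10*I))))*(1/34) = ((I/10)*(-7 + (-10*I)*(-5 - 10*I))/5)*(1/34) = ((I/10)*(-7 - 10*I*(-5 - 10*I))/5)*(1/34) = (I*(-7 - 10*I*(-5 - 10*I))/50)*(1/34) = I*(-7 - 10*I*(-5 - 10*I))/1700 ≈ -0.029412 - 0.062941*I)
33*(-39) + Y = 33*(-39) + (-1/34 - 107*I/1700) = -1287 + (-1/34 - 107*I/1700) = -43759/34 - 107*I/1700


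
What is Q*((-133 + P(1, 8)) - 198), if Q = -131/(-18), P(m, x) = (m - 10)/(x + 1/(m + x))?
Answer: -1587982/657 ≈ -2417.0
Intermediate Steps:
P(m, x) = (-10 + m)/(x + 1/(m + x))
Q = 131/18 (Q = -131*(-1/18) = 131/18 ≈ 7.2778)
Q*((-133 + P(1, 8)) - 198) = 131*((-133 + (1² - 10*1 - 10*8 + 1*8)/(1 + 8² + 1*8)) - 198)/18 = 131*((-133 + (1 - 10 - 80 + 8)/(1 + 64 + 8)) - 198)/18 = 131*((-133 - 81/73) - 198)/18 = 131*(-9790/73 - 198)/18 = (131/18)*(-24244/73) = -1587982/657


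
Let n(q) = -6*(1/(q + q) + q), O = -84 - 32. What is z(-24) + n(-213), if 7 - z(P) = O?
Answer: 99472/71 ≈ 1401.0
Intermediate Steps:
O = -116
n(q) = -6*q - 3/q (n(q) = -6*(1/(2*q) + q) = -6*(q + 1/(2*q)) = -6*q - 3/q)
z(P) = 123 (z(P) = 7 - 1*(-116) = 7 + 116 = 123)
z(-24) + n(-213) = 123 + (-6*(-213) - 3/(-213)) = 123 + (1278 - 3*(-1/213)) = 123 + (1278 + 1/71) = 123 + 90739/71 = 99472/71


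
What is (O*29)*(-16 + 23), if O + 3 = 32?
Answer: 5887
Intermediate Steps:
O = 29 (O = -3 + 32 = 29)
(O*29)*(-16 + 23) = (29*29)*(-16 + 23) = 841*7 = 5887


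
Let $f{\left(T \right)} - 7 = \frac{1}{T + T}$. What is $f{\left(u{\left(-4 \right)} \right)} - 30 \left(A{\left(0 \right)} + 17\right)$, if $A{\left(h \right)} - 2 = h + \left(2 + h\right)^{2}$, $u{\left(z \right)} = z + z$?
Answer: $- \frac{10929}{16} \approx -683.06$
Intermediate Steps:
$u{\left(z \right)} = 2 z$
$A{\left(h \right)} = 2 + h + \left(2 + h\right)^{2}$ ($A{\left(h \right)} = 2 + \left(h + \left(2 + h\right)^{2}\right) = 2 + h + \left(2 + h\right)^{2}$)
$f{\left(T \right)} = 7 + \frac{1}{2 T}$ ($f{\left(T \right)} = 7 + \frac{1}{T + T} = 7 + \frac{1}{2 T}$)
$f{\left(u{\left(-4 \right)} \right)} - 30 \left(A{\left(0 \right)} + 17\right) = \left(7 + \frac{1}{2 \cdot 2 \left(-4\right)}\right) - 30 \left(\left(2 + 0 + \left(2 + 0\right)^{2}\right) + 17\right) = \left(7 + \frac{1}{2 \left(-8\right)}\right) - 30 \left(\left(2 + 0 + 2^{2}\right) + 17\right) = \left(7 + \frac{1}{2} \left(- \frac{1}{8}\right)\right) - 30 \left(\left(2 + 0 + 4\right) + 17\right) = \left(7 - \frac{1}{16}\right) - 30 \left(6 + 17\right) = \frac{111}{16} - 690 = - \frac{10929}{16}$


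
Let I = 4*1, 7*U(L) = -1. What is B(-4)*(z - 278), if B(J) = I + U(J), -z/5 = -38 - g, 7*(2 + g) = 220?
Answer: 11178/49 ≈ 228.12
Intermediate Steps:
g = 206/7 (g = -2 + (⅐)*220 = -2 + 220/7 = 206/7 ≈ 29.429)
U(L) = -⅐ (U(L) = (⅐)*(-1) = -⅐)
z = 2360/7 (z = -5*(-38 - 1*206/7) = -5*(-38 - 206/7) = -5*(-472/7) = 2360/7 ≈ 337.14)
I = 4
B(J) = 27/7 (B(J) = 4 - ⅐ = 27/7)
B(-4)*(z - 278) = 27*(2360/7 - 278)/7 = (27/7)*(414/7) = 11178/49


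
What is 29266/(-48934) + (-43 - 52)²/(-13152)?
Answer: -413267891/321789984 ≈ -1.2843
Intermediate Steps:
29266/(-48934) + (-43 - 52)²/(-13152) = 29266*(-1/48934) + (-95)²*(-1/13152) = -14633/24467 + 9025*(-1/13152) = -14633/24467 - 9025/13152 = -413267891/321789984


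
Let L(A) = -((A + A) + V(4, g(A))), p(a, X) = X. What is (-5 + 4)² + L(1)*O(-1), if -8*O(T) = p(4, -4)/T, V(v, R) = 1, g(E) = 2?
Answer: 5/2 ≈ 2.5000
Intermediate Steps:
O(T) = 1/(2*T) (O(T) = -(-1)/(2*T) = 1/(2*T))
L(A) = -1 - 2*A (L(A) = -((A + A) + 1) = -(2*A + 1) = -(1 + 2*A) = -1 - 2*A)
(-5 + 4)² + L(1)*O(-1) = (-5 + 4)² + (-1 - 2*1)*((½)/(-1)) = (-1)² + (-1 - 2)*((½)*(-1)) = 1 - 3*(-½) = 1 + 3/2 = 5/2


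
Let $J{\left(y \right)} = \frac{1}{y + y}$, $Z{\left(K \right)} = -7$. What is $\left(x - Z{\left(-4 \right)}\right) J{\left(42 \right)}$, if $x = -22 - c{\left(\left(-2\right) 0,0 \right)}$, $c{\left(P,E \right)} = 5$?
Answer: $- \frac{5}{21} \approx -0.2381$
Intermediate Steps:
$J{\left(y \right)} = \frac{1}{2 y}$
$x = -27$ ($x = -22 - 5 = -27$)
$\left(x - Z{\left(-4 \right)}\right) J{\left(42 \right)} = \left(-27 - -7\right) \frac{1}{2 \cdot 42} = \left(-27 + 7\right) \frac{1}{2} \cdot \frac{1}{42} = \left(-20\right) \frac{1}{84} = - \frac{5}{21}$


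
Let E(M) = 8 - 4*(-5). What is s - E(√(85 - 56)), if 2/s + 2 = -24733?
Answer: -692582/24735 ≈ -28.000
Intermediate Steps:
s = -2/24735 (s = 2/(-2 - 24733) = 2/(-24735) = 2*(-1/24735) = -2/24735 ≈ -8.0857e-5)
E(M) = 28 (E(M) = 8 + 20 = 28)
s - E(√(85 - 56)) = -2/24735 - 1*28 = -2/24735 - 28 = -692582/24735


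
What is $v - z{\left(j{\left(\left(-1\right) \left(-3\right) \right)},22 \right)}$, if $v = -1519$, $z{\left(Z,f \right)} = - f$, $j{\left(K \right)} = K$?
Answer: $-1497$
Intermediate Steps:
$v - z{\left(j{\left(\left(-1\right) \left(-3\right) \right)},22 \right)} = -1519 - \left(-1\right) 22 = -1519 - -22 = -1519 + 22 = -1497$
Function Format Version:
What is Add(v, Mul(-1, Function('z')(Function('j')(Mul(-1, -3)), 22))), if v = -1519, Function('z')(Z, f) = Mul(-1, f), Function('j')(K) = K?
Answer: -1497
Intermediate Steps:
Add(v, Mul(-1, Function('z')(Function('j')(Mul(-1, -3)), 22))) = Add(-1519, Mul(-1, Mul(-1, 22))) = Add(-1519, Mul(-1, -22)) = Add(-1519, 22) = -1497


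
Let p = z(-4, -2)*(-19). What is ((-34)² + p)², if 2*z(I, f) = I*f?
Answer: 1166400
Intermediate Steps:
z(I, f) = I*f/2 (z(I, f) = (I*f)/2 = I*f/2)
p = -76 (p = ((½)*(-4)*(-2))*(-19) = 4*(-19) = -76)
((-34)² + p)² = ((-34)² - 76)² = (1156 - 76)² = 1080² = 1166400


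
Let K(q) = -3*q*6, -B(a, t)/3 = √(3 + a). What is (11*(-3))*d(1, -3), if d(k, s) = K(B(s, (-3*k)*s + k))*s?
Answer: 0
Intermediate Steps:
B(a, t) = -3*√(3 + a)
K(q) = -18*q
d(k, s) = 54*s*√(3 + s) (d(k, s) = (-(-54)*√(3 + s))*s = (54*√(3 + s))*s = 54*s*√(3 + s))
(11*(-3))*d(1, -3) = (11*(-3))*(54*(-3)*√(3 - 3)) = -1782*(-3)*√0 = -1782*(-3)*0 = -33*0 = 0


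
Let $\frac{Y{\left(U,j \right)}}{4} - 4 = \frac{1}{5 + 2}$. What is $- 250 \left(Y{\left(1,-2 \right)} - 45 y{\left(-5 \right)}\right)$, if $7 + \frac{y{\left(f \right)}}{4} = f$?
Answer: $- \frac{3809000}{7} \approx -5.4414 \cdot 10^{5}$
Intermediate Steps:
$Y{\left(U,j \right)} = \frac{116}{7}$ ($Y{\left(U,j \right)} = 16 + \frac{4}{5 + 2} = 16 + \frac{4}{7} = \frac{116}{7}$)
$y{\left(f \right)} = -28 + 4 f$
$- 250 \left(Y{\left(1,-2 \right)} - 45 y{\left(-5 \right)}\right) = - 250 \left(\frac{116}{7} - 45 \left(-28 + 4 \left(-5\right)\right)\right) = - 250 \left(\frac{116}{7} - 45 \left(-28 - 20\right)\right) = - 250 \left(\frac{116}{7} - -2160\right) = - 250 \left(\frac{116}{7} + 2160\right) = \left(-250\right) \frac{15236}{7} = - \frac{3809000}{7}$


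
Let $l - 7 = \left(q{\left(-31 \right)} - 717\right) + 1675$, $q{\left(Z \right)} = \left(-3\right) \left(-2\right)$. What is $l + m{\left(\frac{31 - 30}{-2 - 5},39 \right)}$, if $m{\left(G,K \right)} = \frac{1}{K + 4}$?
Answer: $\frac{41754}{43} \approx 971.02$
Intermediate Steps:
$q{\left(Z \right)} = 6$
$l = 971$ ($l = 7 + \left(\left(6 - 717\right) + 1675\right) = 7 + \left(-711 + 1675\right) = 7 + 964 = 971$)
$m{\left(G,K \right)} = \frac{1}{4 + K}$
$l + m{\left(\frac{31 - 30}{-2 - 5},39 \right)} = 971 + \frac{1}{4 + 39} = 971 + \frac{1}{43} = \frac{41754}{43}$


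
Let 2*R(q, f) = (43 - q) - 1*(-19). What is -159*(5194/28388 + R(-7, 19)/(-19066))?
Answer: -7794928731/270622804 ≈ -28.804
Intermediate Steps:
R(q, f) = 31 - q/2 (R(q, f) = ((43 - q) - 1*(-19))/2 = ((43 - q) + 19)/2 = (62 - q)/2 = 31 - q/2)
-159*(5194/28388 + R(-7, 19)/(-19066)) = -159*(5194/28388 + (31 - ½*(-7))/(-19066)) = -159*(5194*(1/28388) + (31 + 7/2)*(-1/19066)) = -159*(2597/14194 + (69/2)*(-1/19066)) = -159*(2597/14194 - 69/38132) = -159*49024709/270622804 = -7794928731/270622804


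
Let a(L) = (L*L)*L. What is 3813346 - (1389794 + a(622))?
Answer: -238218296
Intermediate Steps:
a(L) = L**3 (a(L) = L**2*L = L**3)
3813346 - (1389794 + a(622)) = 3813346 - (1389794 + 622**3) = 3813346 - (1389794 + 240641848) = 3813346 - 1*242031642 = 3813346 - 242031642 = -238218296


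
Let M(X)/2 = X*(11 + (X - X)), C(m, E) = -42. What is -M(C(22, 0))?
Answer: 924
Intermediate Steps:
M(X) = 22*X (M(X) = 2*(X*(11 + (X - X))) = 2*(X*(11 + 0)) = 2*(X*11) = 2*(11*X) = 22*X)
-M(C(22, 0)) = -22*(-42) = -1*(-924) = 924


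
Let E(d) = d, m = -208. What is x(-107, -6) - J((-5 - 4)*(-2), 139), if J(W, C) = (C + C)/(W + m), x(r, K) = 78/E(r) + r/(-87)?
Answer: 1736936/884355 ≈ 1.9641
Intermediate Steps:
x(r, K) = 78/r - r/87 (x(r, K) = 78/r + r/(-87) = 78/r + r*(-1/87) = 78/r - r/87)
J(W, C) = 2*C/(-208 + W) (J(W, C) = (C + C)/(W - 208) = (2*C)/(-208 + W) = 2*C/(-208 + W))
x(-107, -6) - J((-5 - 4)*(-2), 139) = (78/(-107) - 1/87*(-107)) - 2*139/(-208 + (-5 - 4)*(-2)) = (78*(-1/107) + 107/87) - 2*139/(-208 - 9*(-2)) = (-78/107 + 107/87) - 2*139/(-208 + 18) = 4663/9309 - 2*139/(-190) = 4663/9309 - 2*139*(-1)/190 = 4663/9309 - 1*(-139/95) = 4663/9309 + 139/95 = 1736936/884355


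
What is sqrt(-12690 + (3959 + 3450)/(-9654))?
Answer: I*sqrt(1182775922526)/9654 ≈ 112.65*I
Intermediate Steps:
sqrt(-12690 + (3959 + 3450)/(-9654)) = sqrt(-12690 + 7409*(-1/9654)) = sqrt(-12690 - 7409/9654) = sqrt(-122516669/9654) = I*sqrt(1182775922526)/9654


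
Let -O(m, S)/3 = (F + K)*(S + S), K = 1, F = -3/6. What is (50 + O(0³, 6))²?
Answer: 1024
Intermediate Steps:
F = -½ (F = -3*⅙ = -½ ≈ -0.50000)
O(m, S) = -3*S (O(m, S) = -3*(-½ + 1)*(S + S) = -3*2*S/2 = -3*S)
(50 + O(0³, 6))² = (50 - 3*6)² = (50 - 18)² = 32² = 1024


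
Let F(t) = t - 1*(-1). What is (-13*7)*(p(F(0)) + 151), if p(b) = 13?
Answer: -14924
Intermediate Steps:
F(t) = 1 + t (F(t) = t + 1 = 1 + t)
(-13*7)*(p(F(0)) + 151) = (-13*7)*(13 + 151) = -91*164 = -14924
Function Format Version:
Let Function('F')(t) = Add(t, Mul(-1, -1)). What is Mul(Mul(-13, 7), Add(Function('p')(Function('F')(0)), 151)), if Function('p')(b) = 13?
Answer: -14924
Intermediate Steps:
Function('F')(t) = Add(1, t) (Function('F')(t) = Add(t, 1) = Add(1, t))
Mul(Mul(-13, 7), Add(Function('p')(Function('F')(0)), 151)) = Mul(Mul(-13, 7), Add(13, 151)) = Mul(-91, 164) = -14924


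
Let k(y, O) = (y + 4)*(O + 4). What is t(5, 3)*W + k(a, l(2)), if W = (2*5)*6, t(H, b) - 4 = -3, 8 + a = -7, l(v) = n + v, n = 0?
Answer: -6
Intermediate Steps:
l(v) = v (l(v) = 0 + v = v)
a = -15 (a = -8 - 7 = -15)
k(y, O) = (4 + O)*(4 + y) (k(y, O) = (4 + y)*(4 + O) = (4 + O)*(4 + y))
t(H, b) = 1 (t(H, b) = 4 - 3 = 1)
W = 60 (W = 10*6 = 60)
t(5, 3)*W + k(a, l(2)) = 1*60 + (16 + 4*2 + 4*(-15) + 2*(-15)) = 60 + (16 + 8 - 60 - 30) = 60 - 66 = -6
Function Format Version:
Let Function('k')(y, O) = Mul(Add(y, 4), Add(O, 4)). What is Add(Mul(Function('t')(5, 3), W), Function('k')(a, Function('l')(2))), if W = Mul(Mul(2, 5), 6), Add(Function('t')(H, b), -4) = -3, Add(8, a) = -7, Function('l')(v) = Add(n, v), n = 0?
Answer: -6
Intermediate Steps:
Function('l')(v) = v (Function('l')(v) = Add(0, v) = v)
a = -15 (a = Add(-8, -7) = -15)
Function('k')(y, O) = Mul(Add(4, O), Add(4, y)) (Function('k')(y, O) = Mul(Add(4, y), Add(4, O)) = Mul(Add(4, O), Add(4, y)))
Function('t')(H, b) = 1 (Function('t')(H, b) = Add(4, -3) = 1)
W = 60 (W = Mul(10, 6) = 60)
Add(Mul(Function('t')(5, 3), W), Function('k')(a, Function('l')(2))) = Add(Mul(1, 60), Add(16, Mul(4, 2), Mul(4, -15), Mul(2, -15))) = Add(60, Add(16, 8, -60, -30)) = Add(60, -66) = -6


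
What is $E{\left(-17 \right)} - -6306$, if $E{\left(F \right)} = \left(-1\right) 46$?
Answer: $6260$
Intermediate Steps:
$E{\left(F \right)} = -46$
$E{\left(-17 \right)} - -6306 = -46 - -6306 = -46 + 6306 = 6260$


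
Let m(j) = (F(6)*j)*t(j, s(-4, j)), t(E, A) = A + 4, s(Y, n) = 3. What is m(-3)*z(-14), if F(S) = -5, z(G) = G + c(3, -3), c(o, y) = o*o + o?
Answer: -210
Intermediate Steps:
c(o, y) = o + o² (c(o, y) = o² + o = o + o²)
t(E, A) = 4 + A
z(G) = 12 + G (z(G) = G + 3*(1 + 3) = G + 3*4 = G + 12 = 12 + G)
m(j) = -35*j (m(j) = (-5*j)*(4 + 3) = -5*j*7 = -35*j)
m(-3)*z(-14) = (-35*(-3))*(12 - 14) = 105*(-2) = -210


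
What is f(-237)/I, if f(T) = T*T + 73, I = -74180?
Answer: -28121/37090 ≈ -0.75818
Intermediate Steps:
f(T) = 73 + T² (f(T) = T² + 73 = 73 + T²)
f(-237)/I = (73 + (-237)²)/(-74180) = (73 + 56169)*(-1/74180) = 56242*(-1/74180) = -28121/37090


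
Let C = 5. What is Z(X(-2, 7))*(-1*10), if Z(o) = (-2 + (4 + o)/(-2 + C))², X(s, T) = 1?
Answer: -10/9 ≈ -1.1111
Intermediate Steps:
Z(o) = (-⅔ + o/3)² (Z(o) = (-2 + (4 + o)/(-2 + 5))² = (-2 + (4 + o)/3)² = (-2 + (4 + o)*(⅓))² = (-2 + (4/3 + o/3))² = (-⅔ + o/3)²)
Z(X(-2, 7))*(-1*10) = ((-2 + 1)²/9)*(-1*10) = ((⅑)*(-1)²)*(-10) = ((⅑)*1)*(-10) = (⅑)*(-10) = -10/9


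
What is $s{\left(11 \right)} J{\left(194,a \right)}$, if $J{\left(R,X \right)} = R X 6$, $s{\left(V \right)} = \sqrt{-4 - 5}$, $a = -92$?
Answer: $- 321264 i \approx - 3.2126 \cdot 10^{5} i$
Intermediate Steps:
$s{\left(V \right)} = 3 i$ ($s{\left(V \right)} = \sqrt{-9} = 3 i$)
$J{\left(R,X \right)} = 6 R X$
$s{\left(11 \right)} J{\left(194,a \right)} = 3 i 6 \cdot 194 \left(-92\right) = 3 i \left(-107088\right) = - 321264 i$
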